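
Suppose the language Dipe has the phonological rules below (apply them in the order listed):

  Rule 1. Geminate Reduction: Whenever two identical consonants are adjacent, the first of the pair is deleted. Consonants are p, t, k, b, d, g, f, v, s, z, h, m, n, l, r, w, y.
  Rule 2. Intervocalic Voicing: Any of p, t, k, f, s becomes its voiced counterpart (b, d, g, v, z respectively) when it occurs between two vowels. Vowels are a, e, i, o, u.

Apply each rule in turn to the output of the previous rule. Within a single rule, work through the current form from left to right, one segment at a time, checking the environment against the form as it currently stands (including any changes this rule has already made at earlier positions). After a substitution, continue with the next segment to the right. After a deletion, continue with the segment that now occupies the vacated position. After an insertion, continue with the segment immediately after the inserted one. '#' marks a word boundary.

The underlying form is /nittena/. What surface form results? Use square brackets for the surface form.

[nidena]

Rule 1 Geminate Reduction: [nittena] → [nitena]
Rule 2 Intervocalic Voicing: [nitena] → [nidena]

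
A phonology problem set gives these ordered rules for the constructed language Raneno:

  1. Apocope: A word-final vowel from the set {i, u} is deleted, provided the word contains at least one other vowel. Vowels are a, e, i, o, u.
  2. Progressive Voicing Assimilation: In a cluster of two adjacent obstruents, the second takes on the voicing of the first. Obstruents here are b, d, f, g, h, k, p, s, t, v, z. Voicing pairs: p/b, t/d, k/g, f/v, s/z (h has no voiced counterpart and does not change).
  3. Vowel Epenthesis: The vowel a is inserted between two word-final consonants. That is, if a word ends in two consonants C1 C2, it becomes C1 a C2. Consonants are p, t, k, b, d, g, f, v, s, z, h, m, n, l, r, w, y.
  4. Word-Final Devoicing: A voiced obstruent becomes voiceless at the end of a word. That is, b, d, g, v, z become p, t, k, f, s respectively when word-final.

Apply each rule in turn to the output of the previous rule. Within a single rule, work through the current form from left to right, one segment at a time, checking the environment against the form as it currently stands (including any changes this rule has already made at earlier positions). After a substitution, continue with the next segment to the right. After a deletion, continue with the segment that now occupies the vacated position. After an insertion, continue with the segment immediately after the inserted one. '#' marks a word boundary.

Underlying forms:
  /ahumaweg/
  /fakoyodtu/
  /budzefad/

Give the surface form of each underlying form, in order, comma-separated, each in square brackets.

/ahumaweg/:
  1 Apocope: no change — [ahumaweg]
  2 Progressive Voicing Assimilation: no change — [ahumaweg]
  3 Vowel Epenthesis: no change — [ahumaweg]
  4 Word-Final Devoicing: [ahumaweg] → [ahumawek]
/fakoyodtu/:
  1 Apocope: [fakoyodtu] → [fakoyodt]
  2 Progressive Voicing Assimilation: [fakoyodt] → [fakoyodd]
  3 Vowel Epenthesis: [fakoyodd] → [fakoyodad]
  4 Word-Final Devoicing: [fakoyodad] → [fakoyodat]
/budzefad/:
  1 Apocope: no change — [budzefad]
  2 Progressive Voicing Assimilation: no change — [budzefad]
  3 Vowel Epenthesis: no change — [budzefad]
  4 Word-Final Devoicing: [budzefad] → [budzefat]

[ahumawek], [fakoyodat], [budzefat]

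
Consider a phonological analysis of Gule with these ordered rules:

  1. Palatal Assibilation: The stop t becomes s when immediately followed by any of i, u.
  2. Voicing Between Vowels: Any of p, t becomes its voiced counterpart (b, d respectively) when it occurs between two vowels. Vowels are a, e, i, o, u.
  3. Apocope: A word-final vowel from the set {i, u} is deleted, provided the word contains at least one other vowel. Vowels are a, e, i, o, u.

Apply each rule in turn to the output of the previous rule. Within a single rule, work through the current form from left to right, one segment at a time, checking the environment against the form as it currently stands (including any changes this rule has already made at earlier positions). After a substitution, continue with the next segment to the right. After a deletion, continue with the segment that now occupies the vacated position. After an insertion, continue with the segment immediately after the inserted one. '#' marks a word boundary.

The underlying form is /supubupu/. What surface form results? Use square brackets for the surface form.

[sububub]

1 Palatal Assibilation: no change — [supubupu]
2 Voicing Between Vowels: [supubupu] → [subububu]
3 Apocope: [subububu] → [sububub]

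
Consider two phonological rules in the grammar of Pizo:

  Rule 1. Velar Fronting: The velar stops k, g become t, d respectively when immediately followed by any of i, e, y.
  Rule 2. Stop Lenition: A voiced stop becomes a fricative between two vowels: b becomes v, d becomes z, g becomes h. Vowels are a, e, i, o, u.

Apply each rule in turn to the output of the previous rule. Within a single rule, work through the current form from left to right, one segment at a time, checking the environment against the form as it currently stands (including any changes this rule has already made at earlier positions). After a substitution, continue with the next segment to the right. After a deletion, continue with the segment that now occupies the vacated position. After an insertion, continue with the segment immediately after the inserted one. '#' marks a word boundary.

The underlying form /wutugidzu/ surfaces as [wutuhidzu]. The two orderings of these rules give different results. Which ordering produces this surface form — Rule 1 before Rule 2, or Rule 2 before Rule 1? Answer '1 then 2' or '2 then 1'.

2 then 1

Order 1 then 2:
  1 Velar Fronting: [wutugidzu] → [wutudidzu]
  2 Stop Lenition: [wutudidzu] → [wutuzidzu]
  result: [wutuzidzu]
Order 2 then 1:
  2 Stop Lenition: [wutugidzu] → [wutuhidzu]
  1 Velar Fronting: no change — [wutuhidzu]
  result: [wutuhidzu]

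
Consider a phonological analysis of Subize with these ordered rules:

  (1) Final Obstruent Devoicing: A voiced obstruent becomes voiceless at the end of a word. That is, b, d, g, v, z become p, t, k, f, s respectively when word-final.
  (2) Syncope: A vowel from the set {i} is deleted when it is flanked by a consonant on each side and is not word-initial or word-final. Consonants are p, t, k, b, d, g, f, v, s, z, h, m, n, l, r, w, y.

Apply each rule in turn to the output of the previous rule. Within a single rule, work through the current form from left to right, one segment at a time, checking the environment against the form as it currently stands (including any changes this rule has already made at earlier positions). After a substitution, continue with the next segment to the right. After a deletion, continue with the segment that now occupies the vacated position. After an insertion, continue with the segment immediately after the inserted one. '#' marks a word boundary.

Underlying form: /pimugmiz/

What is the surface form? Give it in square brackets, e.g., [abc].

[pmugms]

(1) Final Obstruent Devoicing: [pimugmiz] → [pimugmis]
(2) Syncope: [pimugmis] → [pmugms]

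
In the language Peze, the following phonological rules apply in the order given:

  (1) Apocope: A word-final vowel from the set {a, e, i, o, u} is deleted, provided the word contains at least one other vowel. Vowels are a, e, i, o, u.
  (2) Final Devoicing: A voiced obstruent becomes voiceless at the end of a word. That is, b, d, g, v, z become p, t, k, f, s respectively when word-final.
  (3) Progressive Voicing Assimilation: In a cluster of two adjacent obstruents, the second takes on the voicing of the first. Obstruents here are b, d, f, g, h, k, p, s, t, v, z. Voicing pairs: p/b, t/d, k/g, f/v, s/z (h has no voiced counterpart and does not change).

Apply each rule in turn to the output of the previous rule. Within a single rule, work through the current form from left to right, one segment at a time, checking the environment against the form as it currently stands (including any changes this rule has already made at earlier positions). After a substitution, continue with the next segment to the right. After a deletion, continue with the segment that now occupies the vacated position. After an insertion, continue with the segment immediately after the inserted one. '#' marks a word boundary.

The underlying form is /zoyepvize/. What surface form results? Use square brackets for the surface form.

[zoyepfis]

(1) Apocope: [zoyepvize] → [zoyepviz]
(2) Final Devoicing: [zoyepviz] → [zoyepvis]
(3) Progressive Voicing Assimilation: [zoyepvis] → [zoyepfis]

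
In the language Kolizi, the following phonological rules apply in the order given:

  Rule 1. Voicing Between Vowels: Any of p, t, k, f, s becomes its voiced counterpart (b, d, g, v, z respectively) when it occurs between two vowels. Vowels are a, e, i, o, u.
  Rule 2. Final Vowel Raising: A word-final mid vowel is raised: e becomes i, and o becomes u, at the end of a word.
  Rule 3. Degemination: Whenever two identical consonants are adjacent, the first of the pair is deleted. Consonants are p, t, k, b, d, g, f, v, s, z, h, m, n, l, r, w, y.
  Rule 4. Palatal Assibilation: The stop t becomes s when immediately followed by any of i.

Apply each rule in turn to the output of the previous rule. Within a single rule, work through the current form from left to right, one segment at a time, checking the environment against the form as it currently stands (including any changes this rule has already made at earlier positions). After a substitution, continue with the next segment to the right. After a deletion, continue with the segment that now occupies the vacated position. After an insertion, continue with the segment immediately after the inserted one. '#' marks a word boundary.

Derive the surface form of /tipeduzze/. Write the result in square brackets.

Rule 1 Voicing Between Vowels: [tipeduzze] → [tibeduzze]
Rule 2 Final Vowel Raising: [tibeduzze] → [tibeduzzi]
Rule 3 Degemination: [tibeduzzi] → [tibeduzi]
Rule 4 Palatal Assibilation: [tibeduzi] → [sibeduzi]

[sibeduzi]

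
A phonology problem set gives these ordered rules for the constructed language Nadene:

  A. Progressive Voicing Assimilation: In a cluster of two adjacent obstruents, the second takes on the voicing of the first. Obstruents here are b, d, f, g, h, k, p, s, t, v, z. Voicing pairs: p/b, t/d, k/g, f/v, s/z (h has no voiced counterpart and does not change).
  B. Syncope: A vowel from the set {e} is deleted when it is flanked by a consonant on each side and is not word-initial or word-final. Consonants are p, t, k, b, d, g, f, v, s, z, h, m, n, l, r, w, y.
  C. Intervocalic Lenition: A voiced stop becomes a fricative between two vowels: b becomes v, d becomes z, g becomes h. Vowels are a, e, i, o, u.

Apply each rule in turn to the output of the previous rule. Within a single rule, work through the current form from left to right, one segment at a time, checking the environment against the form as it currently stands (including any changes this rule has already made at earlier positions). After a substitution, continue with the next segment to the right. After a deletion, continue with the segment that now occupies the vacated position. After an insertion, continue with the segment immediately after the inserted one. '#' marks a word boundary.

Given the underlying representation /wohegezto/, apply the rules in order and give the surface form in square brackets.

A Progressive Voicing Assimilation: [wohegezto] → [wohegezdo]
B Syncope: [wohegezdo] → [wohgzdo]
C Intervocalic Lenition: no change — [wohgzdo]

[wohgzdo]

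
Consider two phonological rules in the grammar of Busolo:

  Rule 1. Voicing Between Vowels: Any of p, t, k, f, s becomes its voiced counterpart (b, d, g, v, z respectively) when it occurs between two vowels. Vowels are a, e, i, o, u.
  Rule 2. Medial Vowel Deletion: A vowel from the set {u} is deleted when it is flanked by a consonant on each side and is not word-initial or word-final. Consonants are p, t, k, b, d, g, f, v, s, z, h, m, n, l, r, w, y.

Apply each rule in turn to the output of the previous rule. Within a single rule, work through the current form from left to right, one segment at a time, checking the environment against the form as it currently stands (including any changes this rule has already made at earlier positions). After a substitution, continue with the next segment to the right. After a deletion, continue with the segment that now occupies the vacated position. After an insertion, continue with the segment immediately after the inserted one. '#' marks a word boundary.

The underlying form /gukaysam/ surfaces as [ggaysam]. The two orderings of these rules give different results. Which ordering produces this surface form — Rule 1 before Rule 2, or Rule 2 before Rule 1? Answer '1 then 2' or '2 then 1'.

Order 1 then 2:
  1 Voicing Between Vowels: [gukaysam] → [gugaysam]
  2 Medial Vowel Deletion: [gugaysam] → [ggaysam]
  result: [ggaysam]
Order 2 then 1:
  2 Medial Vowel Deletion: [gukaysam] → [gkaysam]
  1 Voicing Between Vowels: no change — [gkaysam]
  result: [gkaysam]

1 then 2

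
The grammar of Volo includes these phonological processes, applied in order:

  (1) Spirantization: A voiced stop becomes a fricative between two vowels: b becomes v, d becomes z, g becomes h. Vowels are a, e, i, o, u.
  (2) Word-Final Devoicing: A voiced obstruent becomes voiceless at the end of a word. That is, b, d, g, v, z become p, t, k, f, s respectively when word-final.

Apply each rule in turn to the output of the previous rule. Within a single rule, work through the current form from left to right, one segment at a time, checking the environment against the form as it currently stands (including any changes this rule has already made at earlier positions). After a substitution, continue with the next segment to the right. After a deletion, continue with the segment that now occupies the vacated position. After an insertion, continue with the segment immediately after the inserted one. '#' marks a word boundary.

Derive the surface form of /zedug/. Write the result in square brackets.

[zezuk]

(1) Spirantization: [zedug] → [zezug]
(2) Word-Final Devoicing: [zezug] → [zezuk]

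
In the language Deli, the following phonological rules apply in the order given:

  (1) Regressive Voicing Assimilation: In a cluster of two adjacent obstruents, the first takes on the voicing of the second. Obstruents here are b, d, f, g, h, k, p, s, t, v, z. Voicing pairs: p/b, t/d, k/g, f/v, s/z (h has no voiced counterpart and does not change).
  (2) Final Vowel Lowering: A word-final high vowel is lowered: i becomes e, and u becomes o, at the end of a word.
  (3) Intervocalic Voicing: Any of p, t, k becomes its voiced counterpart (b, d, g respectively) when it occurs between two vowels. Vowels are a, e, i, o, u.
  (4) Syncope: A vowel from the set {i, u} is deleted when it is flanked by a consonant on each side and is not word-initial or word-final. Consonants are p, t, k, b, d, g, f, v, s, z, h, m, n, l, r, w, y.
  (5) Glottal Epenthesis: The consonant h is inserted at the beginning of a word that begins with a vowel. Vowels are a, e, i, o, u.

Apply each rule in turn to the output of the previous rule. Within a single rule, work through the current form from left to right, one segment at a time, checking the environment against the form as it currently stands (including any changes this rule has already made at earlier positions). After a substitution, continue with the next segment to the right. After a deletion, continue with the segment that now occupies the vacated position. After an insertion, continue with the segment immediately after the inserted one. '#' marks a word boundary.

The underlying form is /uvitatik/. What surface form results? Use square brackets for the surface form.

(1) Regressive Voicing Assimilation: no change — [uvitatik]
(2) Final Vowel Lowering: no change — [uvitatik]
(3) Intervocalic Voicing: [uvitatik] → [uvidadik]
(4) Syncope: [uvidadik] → [uvdadk]
(5) Glottal Epenthesis: [uvdadk] → [huvdadk]

[huvdadk]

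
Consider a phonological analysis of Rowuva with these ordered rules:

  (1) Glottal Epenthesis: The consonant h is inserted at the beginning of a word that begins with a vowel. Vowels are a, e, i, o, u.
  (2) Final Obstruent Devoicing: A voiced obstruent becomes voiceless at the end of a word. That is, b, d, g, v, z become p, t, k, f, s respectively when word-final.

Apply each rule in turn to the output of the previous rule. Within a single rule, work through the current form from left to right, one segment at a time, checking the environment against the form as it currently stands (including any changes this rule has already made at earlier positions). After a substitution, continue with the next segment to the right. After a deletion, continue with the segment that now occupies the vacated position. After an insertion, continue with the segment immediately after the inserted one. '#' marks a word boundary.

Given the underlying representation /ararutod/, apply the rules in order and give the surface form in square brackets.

(1) Glottal Epenthesis: [ararutod] → [hararutod]
(2) Final Obstruent Devoicing: [hararutod] → [hararutot]

[hararutot]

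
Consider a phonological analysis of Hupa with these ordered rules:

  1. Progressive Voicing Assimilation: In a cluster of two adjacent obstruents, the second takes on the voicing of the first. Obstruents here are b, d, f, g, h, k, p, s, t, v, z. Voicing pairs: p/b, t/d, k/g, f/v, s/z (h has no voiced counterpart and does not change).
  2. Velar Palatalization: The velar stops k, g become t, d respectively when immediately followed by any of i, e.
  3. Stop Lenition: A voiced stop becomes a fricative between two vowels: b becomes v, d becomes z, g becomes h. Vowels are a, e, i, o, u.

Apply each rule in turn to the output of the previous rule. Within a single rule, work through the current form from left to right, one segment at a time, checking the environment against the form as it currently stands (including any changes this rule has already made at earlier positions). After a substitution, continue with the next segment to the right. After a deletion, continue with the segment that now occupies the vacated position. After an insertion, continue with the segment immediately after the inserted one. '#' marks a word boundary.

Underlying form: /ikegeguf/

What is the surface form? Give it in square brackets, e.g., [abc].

[itezehuf]

1 Progressive Voicing Assimilation: no change — [ikegeguf]
2 Velar Palatalization: [ikegeguf] → [itedeguf]
3 Stop Lenition: [itedeguf] → [itezehuf]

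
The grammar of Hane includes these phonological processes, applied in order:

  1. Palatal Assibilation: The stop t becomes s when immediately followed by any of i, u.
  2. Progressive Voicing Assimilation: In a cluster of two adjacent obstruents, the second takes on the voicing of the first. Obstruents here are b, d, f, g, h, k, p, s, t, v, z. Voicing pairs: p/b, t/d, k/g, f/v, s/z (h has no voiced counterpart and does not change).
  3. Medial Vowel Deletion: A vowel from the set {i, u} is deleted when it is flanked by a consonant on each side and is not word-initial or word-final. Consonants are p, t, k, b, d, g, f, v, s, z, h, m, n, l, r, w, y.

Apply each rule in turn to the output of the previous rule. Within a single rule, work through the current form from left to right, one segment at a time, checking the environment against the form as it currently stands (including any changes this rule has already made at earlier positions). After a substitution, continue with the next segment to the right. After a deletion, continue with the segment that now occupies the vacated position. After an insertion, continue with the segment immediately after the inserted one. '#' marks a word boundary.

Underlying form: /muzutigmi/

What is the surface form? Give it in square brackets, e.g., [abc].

1 Palatal Assibilation: [muzutigmi] → [muzusigmi]
2 Progressive Voicing Assimilation: no change — [muzusigmi]
3 Medial Vowel Deletion: [muzusigmi] → [mzsgmi]

[mzsgmi]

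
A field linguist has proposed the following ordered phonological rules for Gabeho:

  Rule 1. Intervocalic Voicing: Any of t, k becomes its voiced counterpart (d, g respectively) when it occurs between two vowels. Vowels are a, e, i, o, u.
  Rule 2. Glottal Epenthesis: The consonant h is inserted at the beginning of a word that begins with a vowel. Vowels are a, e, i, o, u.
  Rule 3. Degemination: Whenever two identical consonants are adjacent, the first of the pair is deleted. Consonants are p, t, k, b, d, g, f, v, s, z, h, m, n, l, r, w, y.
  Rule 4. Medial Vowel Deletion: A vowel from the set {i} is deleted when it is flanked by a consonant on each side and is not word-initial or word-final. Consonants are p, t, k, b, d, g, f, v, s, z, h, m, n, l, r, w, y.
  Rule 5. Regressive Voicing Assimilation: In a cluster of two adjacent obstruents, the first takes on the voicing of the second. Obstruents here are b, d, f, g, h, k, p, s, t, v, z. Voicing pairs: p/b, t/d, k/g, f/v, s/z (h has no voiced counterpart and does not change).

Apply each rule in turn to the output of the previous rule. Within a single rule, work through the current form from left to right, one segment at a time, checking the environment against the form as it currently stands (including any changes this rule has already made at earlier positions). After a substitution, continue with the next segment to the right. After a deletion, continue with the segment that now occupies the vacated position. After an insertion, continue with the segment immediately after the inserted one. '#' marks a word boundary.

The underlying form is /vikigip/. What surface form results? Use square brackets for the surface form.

Rule 1 Intervocalic Voicing: [vikigip] → [vigigip]
Rule 2 Glottal Epenthesis: no change — [vigigip]
Rule 3 Degemination: no change — [vigigip]
Rule 4 Medial Vowel Deletion: [vigigip] → [vggp]
Rule 5 Regressive Voicing Assimilation: [vggp] → [vgkp]

[vgkp]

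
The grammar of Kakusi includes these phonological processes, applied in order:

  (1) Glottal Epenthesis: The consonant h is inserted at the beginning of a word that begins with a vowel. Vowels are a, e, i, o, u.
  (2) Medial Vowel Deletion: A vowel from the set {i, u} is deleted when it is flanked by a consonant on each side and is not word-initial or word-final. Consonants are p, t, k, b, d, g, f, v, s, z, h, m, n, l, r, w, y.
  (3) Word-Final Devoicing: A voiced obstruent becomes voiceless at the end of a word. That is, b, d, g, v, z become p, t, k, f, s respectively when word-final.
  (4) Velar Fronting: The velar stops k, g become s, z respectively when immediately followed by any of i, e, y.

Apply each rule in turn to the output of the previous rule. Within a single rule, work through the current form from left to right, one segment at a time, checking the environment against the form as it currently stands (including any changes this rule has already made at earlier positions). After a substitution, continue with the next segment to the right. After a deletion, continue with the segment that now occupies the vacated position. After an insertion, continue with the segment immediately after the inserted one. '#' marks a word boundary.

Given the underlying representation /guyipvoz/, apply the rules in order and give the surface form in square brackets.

(1) Glottal Epenthesis: no change — [guyipvoz]
(2) Medial Vowel Deletion: [guyipvoz] → [gypvoz]
(3) Word-Final Devoicing: [gypvoz] → [gypvos]
(4) Velar Fronting: [gypvos] → [zypvos]

[zypvos]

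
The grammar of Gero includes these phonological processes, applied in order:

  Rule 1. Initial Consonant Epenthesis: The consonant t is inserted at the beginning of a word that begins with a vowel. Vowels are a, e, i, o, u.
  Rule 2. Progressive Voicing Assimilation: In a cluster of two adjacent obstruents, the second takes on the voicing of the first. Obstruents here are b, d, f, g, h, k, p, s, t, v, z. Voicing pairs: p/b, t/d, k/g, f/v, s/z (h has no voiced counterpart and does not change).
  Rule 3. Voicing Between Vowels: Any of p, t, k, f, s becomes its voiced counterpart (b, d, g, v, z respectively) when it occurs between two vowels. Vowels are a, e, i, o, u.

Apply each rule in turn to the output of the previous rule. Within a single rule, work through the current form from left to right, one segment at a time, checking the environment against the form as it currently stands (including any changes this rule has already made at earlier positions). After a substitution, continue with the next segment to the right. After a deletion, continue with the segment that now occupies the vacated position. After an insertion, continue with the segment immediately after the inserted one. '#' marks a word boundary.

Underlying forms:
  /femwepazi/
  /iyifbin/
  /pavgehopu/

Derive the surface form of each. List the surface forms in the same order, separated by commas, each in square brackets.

/femwepazi/:
  Rule 1 Initial Consonant Epenthesis: no change — [femwepazi]
  Rule 2 Progressive Voicing Assimilation: no change — [femwepazi]
  Rule 3 Voicing Between Vowels: [femwepazi] → [femwebazi]
/iyifbin/:
  Rule 1 Initial Consonant Epenthesis: [iyifbin] → [tiyifbin]
  Rule 2 Progressive Voicing Assimilation: [tiyifbin] → [tiyifpin]
  Rule 3 Voicing Between Vowels: no change — [tiyifpin]
/pavgehopu/:
  Rule 1 Initial Consonant Epenthesis: no change — [pavgehopu]
  Rule 2 Progressive Voicing Assimilation: no change — [pavgehopu]
  Rule 3 Voicing Between Vowels: [pavgehopu] → [pavgehobu]

[femwebazi], [tiyifpin], [pavgehobu]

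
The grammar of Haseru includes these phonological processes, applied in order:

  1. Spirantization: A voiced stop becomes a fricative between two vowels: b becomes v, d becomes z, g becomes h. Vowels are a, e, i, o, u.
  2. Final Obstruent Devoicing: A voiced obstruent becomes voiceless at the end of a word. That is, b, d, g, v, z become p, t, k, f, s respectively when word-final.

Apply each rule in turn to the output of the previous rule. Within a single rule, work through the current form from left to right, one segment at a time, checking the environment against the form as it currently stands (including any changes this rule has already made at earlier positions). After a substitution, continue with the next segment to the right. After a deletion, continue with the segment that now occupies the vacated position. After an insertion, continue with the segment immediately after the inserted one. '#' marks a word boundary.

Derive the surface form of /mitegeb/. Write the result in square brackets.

1 Spirantization: [mitegeb] → [miteheb]
2 Final Obstruent Devoicing: [miteheb] → [mitehep]

[mitehep]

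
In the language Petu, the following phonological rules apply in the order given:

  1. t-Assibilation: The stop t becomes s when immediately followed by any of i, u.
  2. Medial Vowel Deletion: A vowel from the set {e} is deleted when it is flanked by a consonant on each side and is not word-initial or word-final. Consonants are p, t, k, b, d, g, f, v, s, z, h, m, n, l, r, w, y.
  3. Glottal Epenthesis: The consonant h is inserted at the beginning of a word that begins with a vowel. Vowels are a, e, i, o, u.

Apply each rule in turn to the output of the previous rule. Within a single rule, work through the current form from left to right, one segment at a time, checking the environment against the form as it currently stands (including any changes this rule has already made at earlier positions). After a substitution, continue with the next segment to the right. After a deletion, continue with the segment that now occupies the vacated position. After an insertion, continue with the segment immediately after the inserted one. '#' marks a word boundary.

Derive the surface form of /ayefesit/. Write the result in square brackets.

[hayfsit]

1 t-Assibilation: no change — [ayefesit]
2 Medial Vowel Deletion: [ayefesit] → [ayfsit]
3 Glottal Epenthesis: [ayfsit] → [hayfsit]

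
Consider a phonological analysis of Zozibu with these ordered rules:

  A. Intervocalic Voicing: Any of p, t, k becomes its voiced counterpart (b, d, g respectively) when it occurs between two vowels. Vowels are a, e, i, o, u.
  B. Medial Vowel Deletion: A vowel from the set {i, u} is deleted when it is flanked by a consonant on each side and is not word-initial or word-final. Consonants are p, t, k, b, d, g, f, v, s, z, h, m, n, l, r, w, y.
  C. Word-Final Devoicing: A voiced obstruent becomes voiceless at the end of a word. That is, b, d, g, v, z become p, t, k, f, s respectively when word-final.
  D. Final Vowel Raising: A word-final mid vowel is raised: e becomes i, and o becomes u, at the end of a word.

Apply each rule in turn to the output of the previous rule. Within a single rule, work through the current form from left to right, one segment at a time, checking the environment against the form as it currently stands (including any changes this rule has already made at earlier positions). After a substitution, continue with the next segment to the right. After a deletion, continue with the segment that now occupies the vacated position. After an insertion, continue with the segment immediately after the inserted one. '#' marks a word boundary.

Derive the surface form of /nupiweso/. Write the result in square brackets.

A Intervocalic Voicing: [nupiweso] → [nubiweso]
B Medial Vowel Deletion: [nubiweso] → [nbweso]
C Word-Final Devoicing: no change — [nbweso]
D Final Vowel Raising: [nbweso] → [nbwesu]

[nbwesu]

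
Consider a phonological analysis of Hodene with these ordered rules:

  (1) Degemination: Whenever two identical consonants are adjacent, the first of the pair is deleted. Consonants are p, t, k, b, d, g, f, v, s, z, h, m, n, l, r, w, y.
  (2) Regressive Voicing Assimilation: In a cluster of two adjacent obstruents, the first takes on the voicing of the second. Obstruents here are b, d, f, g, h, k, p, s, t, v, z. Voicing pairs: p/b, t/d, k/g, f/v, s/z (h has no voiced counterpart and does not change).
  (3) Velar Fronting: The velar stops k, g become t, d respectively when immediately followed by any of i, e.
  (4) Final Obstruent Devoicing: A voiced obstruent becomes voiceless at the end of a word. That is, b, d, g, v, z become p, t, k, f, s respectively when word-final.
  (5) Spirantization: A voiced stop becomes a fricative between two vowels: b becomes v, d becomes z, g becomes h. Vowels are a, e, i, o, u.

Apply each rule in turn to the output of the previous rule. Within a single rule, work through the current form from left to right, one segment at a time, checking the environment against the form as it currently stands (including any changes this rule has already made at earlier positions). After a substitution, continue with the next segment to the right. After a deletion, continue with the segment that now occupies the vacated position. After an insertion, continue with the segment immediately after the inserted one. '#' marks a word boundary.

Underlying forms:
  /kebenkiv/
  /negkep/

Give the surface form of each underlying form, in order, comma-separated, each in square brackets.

/kebenkiv/:
  (1) Degemination: no change — [kebenkiv]
  (2) Regressive Voicing Assimilation: no change — [kebenkiv]
  (3) Velar Fronting: [kebenkiv] → [tebentiv]
  (4) Final Obstruent Devoicing: [tebentiv] → [tebentif]
  (5) Spirantization: [tebentif] → [teventif]
/negkep/:
  (1) Degemination: no change — [negkep]
  (2) Regressive Voicing Assimilation: [negkep] → [nekkep]
  (3) Velar Fronting: [nekkep] → [nektep]
  (4) Final Obstruent Devoicing: no change — [nektep]
  (5) Spirantization: no change — [nektep]

[teventif], [nektep]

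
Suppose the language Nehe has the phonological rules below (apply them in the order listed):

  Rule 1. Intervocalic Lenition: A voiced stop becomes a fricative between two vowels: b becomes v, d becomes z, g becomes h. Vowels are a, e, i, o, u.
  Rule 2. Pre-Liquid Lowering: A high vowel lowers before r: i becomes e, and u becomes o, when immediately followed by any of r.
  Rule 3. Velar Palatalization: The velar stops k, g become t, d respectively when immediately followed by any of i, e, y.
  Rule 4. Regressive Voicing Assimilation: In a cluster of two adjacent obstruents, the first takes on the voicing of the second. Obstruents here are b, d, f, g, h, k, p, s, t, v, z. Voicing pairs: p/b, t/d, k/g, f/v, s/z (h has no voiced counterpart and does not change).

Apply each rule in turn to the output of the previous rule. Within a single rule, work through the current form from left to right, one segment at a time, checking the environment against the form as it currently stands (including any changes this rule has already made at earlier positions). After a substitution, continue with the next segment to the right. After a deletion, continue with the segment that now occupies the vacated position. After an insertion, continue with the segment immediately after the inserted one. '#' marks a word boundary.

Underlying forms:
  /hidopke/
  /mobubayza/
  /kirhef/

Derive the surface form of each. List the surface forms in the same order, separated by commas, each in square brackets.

/hidopke/:
  Rule 1 Intervocalic Lenition: [hidopke] → [hizopke]
  Rule 2 Pre-Liquid Lowering: no change — [hizopke]
  Rule 3 Velar Palatalization: [hizopke] → [hizopte]
  Rule 4 Regressive Voicing Assimilation: no change — [hizopte]
/mobubayza/:
  Rule 1 Intervocalic Lenition: [mobubayza] → [movuvayza]
  Rule 2 Pre-Liquid Lowering: no change — [movuvayza]
  Rule 3 Velar Palatalization: no change — [movuvayza]
  Rule 4 Regressive Voicing Assimilation: no change — [movuvayza]
/kirhef/:
  Rule 1 Intervocalic Lenition: no change — [kirhef]
  Rule 2 Pre-Liquid Lowering: [kirhef] → [kerhef]
  Rule 3 Velar Palatalization: [kerhef] → [terhef]
  Rule 4 Regressive Voicing Assimilation: no change — [terhef]

[hizopte], [movuvayza], [terhef]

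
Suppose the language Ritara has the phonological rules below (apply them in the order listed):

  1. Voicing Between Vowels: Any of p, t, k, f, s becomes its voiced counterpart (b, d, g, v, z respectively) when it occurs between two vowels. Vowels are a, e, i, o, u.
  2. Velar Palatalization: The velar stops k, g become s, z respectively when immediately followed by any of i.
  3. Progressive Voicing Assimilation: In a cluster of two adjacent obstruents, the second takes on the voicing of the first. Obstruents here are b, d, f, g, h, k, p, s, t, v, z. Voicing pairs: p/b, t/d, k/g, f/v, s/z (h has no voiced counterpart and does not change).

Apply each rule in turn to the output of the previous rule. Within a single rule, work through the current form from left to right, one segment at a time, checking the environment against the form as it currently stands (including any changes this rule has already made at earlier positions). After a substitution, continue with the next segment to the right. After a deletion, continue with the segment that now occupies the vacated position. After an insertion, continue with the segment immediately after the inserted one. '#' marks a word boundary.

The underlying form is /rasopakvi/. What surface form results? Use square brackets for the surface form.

1 Voicing Between Vowels: [rasopakvi] → [razobakvi]
2 Velar Palatalization: no change — [razobakvi]
3 Progressive Voicing Assimilation: [razobakvi] → [razobakfi]

[razobakfi]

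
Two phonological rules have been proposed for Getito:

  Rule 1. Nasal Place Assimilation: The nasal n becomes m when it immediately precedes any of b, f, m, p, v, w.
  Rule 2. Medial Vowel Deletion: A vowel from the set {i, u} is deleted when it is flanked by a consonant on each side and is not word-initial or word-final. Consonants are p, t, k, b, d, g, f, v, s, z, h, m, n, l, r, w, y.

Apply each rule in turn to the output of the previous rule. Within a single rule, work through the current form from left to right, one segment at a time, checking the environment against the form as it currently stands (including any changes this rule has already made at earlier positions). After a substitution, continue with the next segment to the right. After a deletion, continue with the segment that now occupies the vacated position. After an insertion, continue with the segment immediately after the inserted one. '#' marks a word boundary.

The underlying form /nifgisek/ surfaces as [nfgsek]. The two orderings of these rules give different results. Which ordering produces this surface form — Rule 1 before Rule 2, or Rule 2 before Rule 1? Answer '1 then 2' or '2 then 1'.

Order 1 then 2:
  1 Nasal Place Assimilation: no change — [nifgisek]
  2 Medial Vowel Deletion: [nifgisek] → [nfgsek]
  result: [nfgsek]
Order 2 then 1:
  2 Medial Vowel Deletion: [nifgisek] → [nfgsek]
  1 Nasal Place Assimilation: [nfgsek] → [mfgsek]
  result: [mfgsek]

1 then 2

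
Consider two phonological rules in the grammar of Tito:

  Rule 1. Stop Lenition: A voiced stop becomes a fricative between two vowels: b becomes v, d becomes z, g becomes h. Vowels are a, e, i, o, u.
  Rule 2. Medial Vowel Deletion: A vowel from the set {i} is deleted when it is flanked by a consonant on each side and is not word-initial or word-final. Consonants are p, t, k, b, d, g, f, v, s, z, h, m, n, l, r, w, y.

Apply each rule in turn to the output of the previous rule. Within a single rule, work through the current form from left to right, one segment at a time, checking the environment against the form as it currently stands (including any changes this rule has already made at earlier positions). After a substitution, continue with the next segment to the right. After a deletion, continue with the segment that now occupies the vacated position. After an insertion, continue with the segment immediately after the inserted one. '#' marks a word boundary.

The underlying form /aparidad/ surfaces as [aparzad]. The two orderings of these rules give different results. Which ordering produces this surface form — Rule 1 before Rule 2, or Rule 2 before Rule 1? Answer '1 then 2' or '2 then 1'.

1 then 2

Order 1 then 2:
  1 Stop Lenition: [aparidad] → [aparizad]
  2 Medial Vowel Deletion: [aparizad] → [aparzad]
  result: [aparzad]
Order 2 then 1:
  2 Medial Vowel Deletion: [aparidad] → [apardad]
  1 Stop Lenition: no change — [apardad]
  result: [apardad]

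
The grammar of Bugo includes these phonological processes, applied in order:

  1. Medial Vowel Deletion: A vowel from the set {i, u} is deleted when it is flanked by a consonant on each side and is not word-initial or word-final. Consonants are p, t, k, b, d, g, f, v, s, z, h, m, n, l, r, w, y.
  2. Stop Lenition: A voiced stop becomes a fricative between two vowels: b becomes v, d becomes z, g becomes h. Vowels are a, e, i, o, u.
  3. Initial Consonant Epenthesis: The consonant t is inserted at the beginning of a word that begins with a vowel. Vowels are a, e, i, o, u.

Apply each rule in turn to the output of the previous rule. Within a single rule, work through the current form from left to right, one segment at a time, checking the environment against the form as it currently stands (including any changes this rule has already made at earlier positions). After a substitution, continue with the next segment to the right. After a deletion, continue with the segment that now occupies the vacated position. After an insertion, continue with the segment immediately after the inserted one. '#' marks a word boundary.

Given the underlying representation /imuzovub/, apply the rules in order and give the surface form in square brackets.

[timzovb]

1 Medial Vowel Deletion: [imuzovub] → [imzovb]
2 Stop Lenition: no change — [imzovb]
3 Initial Consonant Epenthesis: [imzovb] → [timzovb]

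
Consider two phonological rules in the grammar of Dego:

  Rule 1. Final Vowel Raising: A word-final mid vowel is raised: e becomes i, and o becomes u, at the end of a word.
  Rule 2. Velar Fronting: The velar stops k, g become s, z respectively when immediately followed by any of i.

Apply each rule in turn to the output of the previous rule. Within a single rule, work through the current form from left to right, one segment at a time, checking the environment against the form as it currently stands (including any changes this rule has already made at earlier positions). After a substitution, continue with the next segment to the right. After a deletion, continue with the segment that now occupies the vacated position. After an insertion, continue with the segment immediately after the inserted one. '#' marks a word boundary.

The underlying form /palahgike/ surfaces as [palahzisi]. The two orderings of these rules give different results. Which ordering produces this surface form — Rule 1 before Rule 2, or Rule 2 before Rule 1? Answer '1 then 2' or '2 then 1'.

Order 1 then 2:
  1 Final Vowel Raising: [palahgike] → [palahgiki]
  2 Velar Fronting: [palahgiki] → [palahzisi]
  result: [palahzisi]
Order 2 then 1:
  2 Velar Fronting: [palahgike] → [palahzike]
  1 Final Vowel Raising: [palahzike] → [palahziki]
  result: [palahziki]

1 then 2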